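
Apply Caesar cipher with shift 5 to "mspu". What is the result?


Caesar cipher: shift "mspu" by 5
  'm' (pos 12) + 5 = pos 17 = 'r'
  's' (pos 18) + 5 = pos 23 = 'x'
  'p' (pos 15) + 5 = pos 20 = 'u'
  'u' (pos 20) + 5 = pos 25 = 'z'
Result: rxuz

rxuz


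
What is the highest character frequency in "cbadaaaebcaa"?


Input: cbadaaaebcaa
Character counts:
  'a': 6
  'b': 2
  'c': 2
  'd': 1
  'e': 1
Maximum frequency: 6

6


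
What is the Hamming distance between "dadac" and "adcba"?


Comparing "dadac" and "adcba" position by position:
  Position 0: 'd' vs 'a' => differ
  Position 1: 'a' vs 'd' => differ
  Position 2: 'd' vs 'c' => differ
  Position 3: 'a' vs 'b' => differ
  Position 4: 'c' vs 'a' => differ
Total differences (Hamming distance): 5

5


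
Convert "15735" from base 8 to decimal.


Input: "15735" in base 8
Positional expansion:
  Digit '1' (value 1) x 8^4 = 4096
  Digit '5' (value 5) x 8^3 = 2560
  Digit '7' (value 7) x 8^2 = 448
  Digit '3' (value 3) x 8^1 = 24
  Digit '5' (value 5) x 8^0 = 5
Sum = 7133

7133


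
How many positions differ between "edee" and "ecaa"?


Comparing "edee" and "ecaa" position by position:
  Position 0: 'e' vs 'e' => same
  Position 1: 'd' vs 'c' => DIFFER
  Position 2: 'e' vs 'a' => DIFFER
  Position 3: 'e' vs 'a' => DIFFER
Positions that differ: 3

3


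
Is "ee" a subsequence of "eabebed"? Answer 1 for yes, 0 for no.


Check if "ee" is a subsequence of "eabebed"
Greedy scan:
  Position 0 ('e'): matches sub[0] = 'e'
  Position 1 ('a'): no match needed
  Position 2 ('b'): no match needed
  Position 3 ('e'): matches sub[1] = 'e'
  Position 4 ('b'): no match needed
  Position 5 ('e'): no match needed
  Position 6 ('d'): no match needed
All 2 characters matched => is a subsequence

1


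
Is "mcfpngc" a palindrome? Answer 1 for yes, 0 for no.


Input: mcfpngc
Reversed: cgnpfcm
  Compare pos 0 ('m') with pos 6 ('c'): MISMATCH
  Compare pos 1 ('c') with pos 5 ('g'): MISMATCH
  Compare pos 2 ('f') with pos 4 ('n'): MISMATCH
Result: not a palindrome

0


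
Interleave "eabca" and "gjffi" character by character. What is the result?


Interleaving "eabca" and "gjffi":
  Position 0: 'e' from first, 'g' from second => "eg"
  Position 1: 'a' from first, 'j' from second => "aj"
  Position 2: 'b' from first, 'f' from second => "bf"
  Position 3: 'c' from first, 'f' from second => "cf"
  Position 4: 'a' from first, 'i' from second => "ai"
Result: egajbfcfai

egajbfcfai


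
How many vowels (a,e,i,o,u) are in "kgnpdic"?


Input: kgnpdic
Checking each character:
  'k' at position 0: consonant
  'g' at position 1: consonant
  'n' at position 2: consonant
  'p' at position 3: consonant
  'd' at position 4: consonant
  'i' at position 5: vowel (running total: 1)
  'c' at position 6: consonant
Total vowels: 1

1


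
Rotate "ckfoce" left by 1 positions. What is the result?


Input: "ckfoce", rotate left by 1
First 1 characters: "c"
Remaining characters: "kfoce"
Concatenate remaining + first: "kfoce" + "c" = "kfocec"

kfocec


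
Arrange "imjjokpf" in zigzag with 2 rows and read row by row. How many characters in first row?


Zigzag "imjjokpf" into 2 rows:
Placing characters:
  'i' => row 0
  'm' => row 1
  'j' => row 0
  'j' => row 1
  'o' => row 0
  'k' => row 1
  'p' => row 0
  'f' => row 1
Rows:
  Row 0: "ijop"
  Row 1: "mjkf"
First row length: 4

4


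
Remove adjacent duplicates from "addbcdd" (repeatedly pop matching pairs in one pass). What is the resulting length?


Input: addbcdd
Stack-based adjacent duplicate removal:
  Read 'a': push. Stack: a
  Read 'd': push. Stack: ad
  Read 'd': matches stack top 'd' => pop. Stack: a
  Read 'b': push. Stack: ab
  Read 'c': push. Stack: abc
  Read 'd': push. Stack: abcd
  Read 'd': matches stack top 'd' => pop. Stack: abc
Final stack: "abc" (length 3)

3


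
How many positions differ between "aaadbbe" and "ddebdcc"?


Comparing "aaadbbe" and "ddebdcc" position by position:
  Position 0: 'a' vs 'd' => DIFFER
  Position 1: 'a' vs 'd' => DIFFER
  Position 2: 'a' vs 'e' => DIFFER
  Position 3: 'd' vs 'b' => DIFFER
  Position 4: 'b' vs 'd' => DIFFER
  Position 5: 'b' vs 'c' => DIFFER
  Position 6: 'e' vs 'c' => DIFFER
Positions that differ: 7

7


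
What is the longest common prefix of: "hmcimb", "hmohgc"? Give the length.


Words: hmcimb, hmohgc
  Position 0: all 'h' => match
  Position 1: all 'm' => match
  Position 2: ('c', 'o') => mismatch, stop
LCP = "hm" (length 2)

2


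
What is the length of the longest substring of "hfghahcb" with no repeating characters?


Input: "hfghahcb"
Sliding window (track last position of each char):
  Position 0 ('h'): window [0,0] length 1 -- new best
  Position 1 ('f'): window [0,1] length 2 -- new best
  Position 2 ('g'): window [0,2] length 3 -- new best
  Position 3 ('h'): repeat (last at 0), move window start to 1
  Position 3 ('h'): window [1,3] length 3
  Position 4 ('a'): window [1,4] length 4 -- new best
  Position 5 ('h'): repeat (last at 3), move window start to 4
  Position 5 ('h'): window [4,5] length 2
  Position 6 ('c'): window [4,6] length 3
  Position 7 ('b'): window [4,7] length 4
Longest substring with no repeats: "fgha" with length 4

4


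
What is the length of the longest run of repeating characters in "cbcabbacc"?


Input: "cbcabbacc"
Scanning for longest run:
  Position 1 ('b'): new char, reset run to 1
  Position 2 ('c'): new char, reset run to 1
  Position 3 ('a'): new char, reset run to 1
  Position 4 ('b'): new char, reset run to 1
  Position 5 ('b'): continues run of 'b', length=2
  Position 6 ('a'): new char, reset run to 1
  Position 7 ('c'): new char, reset run to 1
  Position 8 ('c'): continues run of 'c', length=2
Longest run: 'b' with length 2

2


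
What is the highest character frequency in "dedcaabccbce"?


Input: dedcaabccbce
Character counts:
  'a': 2
  'b': 2
  'c': 4
  'd': 2
  'e': 2
Maximum frequency: 4

4


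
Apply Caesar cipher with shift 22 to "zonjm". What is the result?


Caesar cipher: shift "zonjm" by 22
  'z' (pos 25) + 22 = pos 21 = 'v'
  'o' (pos 14) + 22 = pos 10 = 'k'
  'n' (pos 13) + 22 = pos 9 = 'j'
  'j' (pos 9) + 22 = pos 5 = 'f'
  'm' (pos 12) + 22 = pos 8 = 'i'
Result: vkjfi

vkjfi


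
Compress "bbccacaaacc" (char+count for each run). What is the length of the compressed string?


Input: bbccacaaacc
Runs:
  'b' x 2 => "b2"
  'c' x 2 => "c2"
  'a' x 1 => "a1"
  'c' x 1 => "c1"
  'a' x 3 => "a3"
  'c' x 2 => "c2"
Compressed: "b2c2a1c1a3c2"
Compressed length: 12

12


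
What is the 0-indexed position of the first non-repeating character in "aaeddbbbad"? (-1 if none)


Input: aaeddbbbad
Character frequencies:
  'a': 3
  'b': 3
  'd': 3
  'e': 1
Scanning left to right for freq == 1:
  Position 0 ('a'): freq=3, skip
  Position 1 ('a'): freq=3, skip
  Position 2 ('e'): unique! => answer = 2

2


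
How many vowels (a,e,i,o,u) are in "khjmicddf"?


Input: khjmicddf
Checking each character:
  'k' at position 0: consonant
  'h' at position 1: consonant
  'j' at position 2: consonant
  'm' at position 3: consonant
  'i' at position 4: vowel (running total: 1)
  'c' at position 5: consonant
  'd' at position 6: consonant
  'd' at position 7: consonant
  'f' at position 8: consonant
Total vowels: 1

1


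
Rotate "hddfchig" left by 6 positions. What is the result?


Input: "hddfchig", rotate left by 6
First 6 characters: "hddfch"
Remaining characters: "ig"
Concatenate remaining + first: "ig" + "hddfch" = "ighddfch"

ighddfch


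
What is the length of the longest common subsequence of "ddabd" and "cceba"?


LCS of "ddabd" and "cceba"
DP table:
           c    c    e    b    a
      0    0    0    0    0    0
  d   0    0    0    0    0    0
  d   0    0    0    0    0    0
  a   0    0    0    0    0    1
  b   0    0    0    0    1    1
  d   0    0    0    0    1    1
LCS length = dp[5][5] = 1

1


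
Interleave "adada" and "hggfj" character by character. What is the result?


Interleaving "adada" and "hggfj":
  Position 0: 'a' from first, 'h' from second => "ah"
  Position 1: 'd' from first, 'g' from second => "dg"
  Position 2: 'a' from first, 'g' from second => "ag"
  Position 3: 'd' from first, 'f' from second => "df"
  Position 4: 'a' from first, 'j' from second => "aj"
Result: ahdgagdfaj

ahdgagdfaj


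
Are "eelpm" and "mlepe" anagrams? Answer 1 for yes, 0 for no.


Strings: "eelpm", "mlepe"
Sorted first:  eelmp
Sorted second: eelmp
Sorted forms match => anagrams

1


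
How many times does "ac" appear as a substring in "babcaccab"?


Searching for "ac" in "babcaccab"
Scanning each position:
  Position 0: "ba" => no
  Position 1: "ab" => no
  Position 2: "bc" => no
  Position 3: "ca" => no
  Position 4: "ac" => MATCH
  Position 5: "cc" => no
  Position 6: "ca" => no
  Position 7: "ab" => no
Total occurrences: 1

1


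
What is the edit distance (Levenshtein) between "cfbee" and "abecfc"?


Computing edit distance: "cfbee" -> "abecfc"
DP table:
           a    b    e    c    f    c
      0    1    2    3    4    5    6
  c   1    1    2    3    3    4    5
  f   2    2    2    3    4    3    4
  b   3    3    2    3    4    4    4
  e   4    4    3    2    3    4    5
  e   5    5    4    3    3    4    5
Edit distance = dp[5][6] = 5

5


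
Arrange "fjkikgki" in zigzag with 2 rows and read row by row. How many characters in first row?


Zigzag "fjkikgki" into 2 rows:
Placing characters:
  'f' => row 0
  'j' => row 1
  'k' => row 0
  'i' => row 1
  'k' => row 0
  'g' => row 1
  'k' => row 0
  'i' => row 1
Rows:
  Row 0: "fkkk"
  Row 1: "jigi"
First row length: 4

4


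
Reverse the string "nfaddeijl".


Input: nfaddeijl
Reading characters right to left:
  Position 8: 'l'
  Position 7: 'j'
  Position 6: 'i'
  Position 5: 'e'
  Position 4: 'd'
  Position 3: 'd'
  Position 2: 'a'
  Position 1: 'f'
  Position 0: 'n'
Reversed: ljieddafn

ljieddafn


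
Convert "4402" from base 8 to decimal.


Input: "4402" in base 8
Positional expansion:
  Digit '4' (value 4) x 8^3 = 2048
  Digit '4' (value 4) x 8^2 = 256
  Digit '0' (value 0) x 8^1 = 0
  Digit '2' (value 2) x 8^0 = 2
Sum = 2306

2306


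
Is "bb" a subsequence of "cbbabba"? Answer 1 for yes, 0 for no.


Check if "bb" is a subsequence of "cbbabba"
Greedy scan:
  Position 0 ('c'): no match needed
  Position 1 ('b'): matches sub[0] = 'b'
  Position 2 ('b'): matches sub[1] = 'b'
  Position 3 ('a'): no match needed
  Position 4 ('b'): no match needed
  Position 5 ('b'): no match needed
  Position 6 ('a'): no match needed
All 2 characters matched => is a subsequence

1


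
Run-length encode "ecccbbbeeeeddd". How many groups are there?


Input: ecccbbbeeeeddd
Scanning for consecutive runs:
  Group 1: 'e' x 1 (positions 0-0)
  Group 2: 'c' x 3 (positions 1-3)
  Group 3: 'b' x 3 (positions 4-6)
  Group 4: 'e' x 4 (positions 7-10)
  Group 5: 'd' x 3 (positions 11-13)
Total groups: 5

5


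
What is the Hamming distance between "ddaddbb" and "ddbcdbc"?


Comparing "ddaddbb" and "ddbcdbc" position by position:
  Position 0: 'd' vs 'd' => same
  Position 1: 'd' vs 'd' => same
  Position 2: 'a' vs 'b' => differ
  Position 3: 'd' vs 'c' => differ
  Position 4: 'd' vs 'd' => same
  Position 5: 'b' vs 'b' => same
  Position 6: 'b' vs 'c' => differ
Total differences (Hamming distance): 3

3


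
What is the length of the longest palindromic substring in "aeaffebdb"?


Input: "aeaffebdb"
Checking substrings for palindromes:
  [0:3] "aea" (len 3) => palindrome
  [6:9] "bdb" (len 3) => palindrome
  [3:5] "ff" (len 2) => palindrome
Longest palindromic substring: "aea" with length 3

3


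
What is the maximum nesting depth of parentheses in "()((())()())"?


Input: "()((())()())"
Tracking depth:
  Position 0 '(': depth becomes 1
  Position 1 ')': depth becomes 0
  Position 2 '(': depth becomes 1
  Position 3 '(': depth becomes 2
  Position 4 '(': depth becomes 3
  Position 5 ')': depth becomes 2
  Position 6 ')': depth becomes 1
  Position 7 '(': depth becomes 2
  Position 8 ')': depth becomes 1
  Position 9 '(': depth becomes 2
  Position 10 ')': depth becomes 1
  Position 11 ')': depth becomes 0
Maximum depth reached: 3

3


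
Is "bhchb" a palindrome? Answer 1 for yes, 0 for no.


Input: bhchb
Reversed: bhchb
  Compare pos 0 ('b') with pos 4 ('b'): match
  Compare pos 1 ('h') with pos 3 ('h'): match
Result: palindrome

1


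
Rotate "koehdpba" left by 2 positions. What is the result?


Input: "koehdpba", rotate left by 2
First 2 characters: "ko"
Remaining characters: "ehdpba"
Concatenate remaining + first: "ehdpba" + "ko" = "ehdpbako"

ehdpbako


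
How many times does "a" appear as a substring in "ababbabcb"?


Searching for "a" in "ababbabcb"
Scanning each position:
  Position 0: "a" => MATCH
  Position 1: "b" => no
  Position 2: "a" => MATCH
  Position 3: "b" => no
  Position 4: "b" => no
  Position 5: "a" => MATCH
  Position 6: "b" => no
  Position 7: "c" => no
  Position 8: "b" => no
Total occurrences: 3

3


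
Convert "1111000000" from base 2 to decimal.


Input: "1111000000" in base 2
Positional expansion:
  Digit '1' (value 1) x 2^9 = 512
  Digit '1' (value 1) x 2^8 = 256
  Digit '1' (value 1) x 2^7 = 128
  Digit '1' (value 1) x 2^6 = 64
  Digit '0' (value 0) x 2^5 = 0
  Digit '0' (value 0) x 2^4 = 0
  Digit '0' (value 0) x 2^3 = 0
  Digit '0' (value 0) x 2^2 = 0
  Digit '0' (value 0) x 2^1 = 0
  Digit '0' (value 0) x 2^0 = 0
Sum = 960

960


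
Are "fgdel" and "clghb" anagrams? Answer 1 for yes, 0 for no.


Strings: "fgdel", "clghb"
Sorted first:  defgl
Sorted second: bcghl
Differ at position 0: 'd' vs 'b' => not anagrams

0


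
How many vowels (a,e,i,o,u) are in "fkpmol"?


Input: fkpmol
Checking each character:
  'f' at position 0: consonant
  'k' at position 1: consonant
  'p' at position 2: consonant
  'm' at position 3: consonant
  'o' at position 4: vowel (running total: 1)
  'l' at position 5: consonant
Total vowels: 1

1


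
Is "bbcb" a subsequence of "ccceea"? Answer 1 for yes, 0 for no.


Check if "bbcb" is a subsequence of "ccceea"
Greedy scan:
  Position 0 ('c'): no match needed
  Position 1 ('c'): no match needed
  Position 2 ('c'): no match needed
  Position 3 ('e'): no match needed
  Position 4 ('e'): no match needed
  Position 5 ('a'): no match needed
Only matched 0/4 characters => not a subsequence

0


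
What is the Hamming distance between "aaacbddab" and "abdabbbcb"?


Comparing "aaacbddab" and "abdabbbcb" position by position:
  Position 0: 'a' vs 'a' => same
  Position 1: 'a' vs 'b' => differ
  Position 2: 'a' vs 'd' => differ
  Position 3: 'c' vs 'a' => differ
  Position 4: 'b' vs 'b' => same
  Position 5: 'd' vs 'b' => differ
  Position 6: 'd' vs 'b' => differ
  Position 7: 'a' vs 'c' => differ
  Position 8: 'b' vs 'b' => same
Total differences (Hamming distance): 6

6


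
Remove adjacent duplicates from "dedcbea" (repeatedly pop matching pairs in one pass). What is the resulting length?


Input: dedcbea
Stack-based adjacent duplicate removal:
  Read 'd': push. Stack: d
  Read 'e': push. Stack: de
  Read 'd': push. Stack: ded
  Read 'c': push. Stack: dedc
  Read 'b': push. Stack: dedcb
  Read 'e': push. Stack: dedcbe
  Read 'a': push. Stack: dedcbea
Final stack: "dedcbea" (length 7)

7


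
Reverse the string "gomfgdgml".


Input: gomfgdgml
Reading characters right to left:
  Position 8: 'l'
  Position 7: 'm'
  Position 6: 'g'
  Position 5: 'd'
  Position 4: 'g'
  Position 3: 'f'
  Position 2: 'm'
  Position 1: 'o'
  Position 0: 'g'
Reversed: lmgdgfmog

lmgdgfmog


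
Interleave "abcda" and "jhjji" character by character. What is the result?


Interleaving "abcda" and "jhjji":
  Position 0: 'a' from first, 'j' from second => "aj"
  Position 1: 'b' from first, 'h' from second => "bh"
  Position 2: 'c' from first, 'j' from second => "cj"
  Position 3: 'd' from first, 'j' from second => "dj"
  Position 4: 'a' from first, 'i' from second => "ai"
Result: ajbhcjdjai

ajbhcjdjai


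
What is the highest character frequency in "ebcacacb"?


Input: ebcacacb
Character counts:
  'a': 2
  'b': 2
  'c': 3
  'e': 1
Maximum frequency: 3

3


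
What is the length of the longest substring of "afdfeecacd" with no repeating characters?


Input: "afdfeecacd"
Sliding window (track last position of each char):
  Position 0 ('a'): window [0,0] length 1 -- new best
  Position 1 ('f'): window [0,1] length 2 -- new best
  Position 2 ('d'): window [0,2] length 3 -- new best
  Position 3 ('f'): repeat (last at 1), move window start to 2
  Position 3 ('f'): window [2,3] length 2
  Position 4 ('e'): window [2,4] length 3
  Position 5 ('e'): repeat (last at 4), move window start to 5
  Position 5 ('e'): window [5,5] length 1
  Position 6 ('c'): window [5,6] length 2
  Position 7 ('a'): window [5,7] length 3
  Position 8 ('c'): repeat (last at 6), move window start to 7
  Position 8 ('c'): window [7,8] length 2
  Position 9 ('d'): window [7,9] length 3
Longest substring with no repeats: "afd" with length 3

3


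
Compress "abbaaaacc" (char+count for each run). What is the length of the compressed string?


Input: abbaaaacc
Runs:
  'a' x 1 => "a1"
  'b' x 2 => "b2"
  'a' x 4 => "a4"
  'c' x 2 => "c2"
Compressed: "a1b2a4c2"
Compressed length: 8

8


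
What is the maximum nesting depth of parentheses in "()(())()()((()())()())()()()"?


Input: "()(())()()((()())()())()()()"
Tracking depth:
  Position 0 '(': depth becomes 1
  Position 1 ')': depth becomes 0
  Position 2 '(': depth becomes 1
  Position 3 '(': depth becomes 2
  Position 4 ')': depth becomes 1
  Position 5 ')': depth becomes 0
  Position 6 '(': depth becomes 1
  Position 7 ')': depth becomes 0
  Position 8 '(': depth becomes 1
  Position 9 ')': depth becomes 0
  Position 10 '(': depth becomes 1
  Position 11 '(': depth becomes 2
  Position 12 '(': depth becomes 3
  Position 13 ')': depth becomes 2
  Position 14 '(': depth becomes 3
  Position 15 ')': depth becomes 2
  Position 16 ')': depth becomes 1
  Position 17 '(': depth becomes 2
  Position 18 ')': depth becomes 1
  Position 19 '(': depth becomes 2
  Position 20 ')': depth becomes 1
  Position 21 ')': depth becomes 0
  Position 22 '(': depth becomes 1
  Position 23 ')': depth becomes 0
  Position 24 '(': depth becomes 1
  Position 25 ')': depth becomes 0
  Position 26 '(': depth becomes 1
  Position 27 ')': depth becomes 0
Maximum depth reached: 3

3


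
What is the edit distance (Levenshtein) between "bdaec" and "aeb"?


Computing edit distance: "bdaec" -> "aeb"
DP table:
           a    e    b
      0    1    2    3
  b   1    1    2    2
  d   2    2    2    3
  a   3    2    3    3
  e   4    3    2    3
  c   5    4    3    3
Edit distance = dp[5][3] = 3

3


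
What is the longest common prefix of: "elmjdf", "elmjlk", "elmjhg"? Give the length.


Words: elmjdf, elmjlk, elmjhg
  Position 0: all 'e' => match
  Position 1: all 'l' => match
  Position 2: all 'm' => match
  Position 3: all 'j' => match
  Position 4: ('d', 'l', 'h') => mismatch, stop
LCP = "elmj" (length 4)

4


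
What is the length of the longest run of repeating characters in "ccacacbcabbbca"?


Input: "ccacacbcabbbca"
Scanning for longest run:
  Position 1 ('c'): continues run of 'c', length=2
  Position 2 ('a'): new char, reset run to 1
  Position 3 ('c'): new char, reset run to 1
  Position 4 ('a'): new char, reset run to 1
  Position 5 ('c'): new char, reset run to 1
  Position 6 ('b'): new char, reset run to 1
  Position 7 ('c'): new char, reset run to 1
  Position 8 ('a'): new char, reset run to 1
  Position 9 ('b'): new char, reset run to 1
  Position 10 ('b'): continues run of 'b', length=2
  Position 11 ('b'): continues run of 'b', length=3
  Position 12 ('c'): new char, reset run to 1
  Position 13 ('a'): new char, reset run to 1
Longest run: 'b' with length 3

3


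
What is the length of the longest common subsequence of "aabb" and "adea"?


LCS of "aabb" and "adea"
DP table:
           a    d    e    a
      0    0    0    0    0
  a   0    1    1    1    1
  a   0    1    1    1    2
  b   0    1    1    1    2
  b   0    1    1    1    2
LCS length = dp[4][4] = 2

2


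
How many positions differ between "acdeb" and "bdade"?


Comparing "acdeb" and "bdade" position by position:
  Position 0: 'a' vs 'b' => DIFFER
  Position 1: 'c' vs 'd' => DIFFER
  Position 2: 'd' vs 'a' => DIFFER
  Position 3: 'e' vs 'd' => DIFFER
  Position 4: 'b' vs 'e' => DIFFER
Positions that differ: 5

5


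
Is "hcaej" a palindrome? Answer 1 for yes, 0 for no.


Input: hcaej
Reversed: jeach
  Compare pos 0 ('h') with pos 4 ('j'): MISMATCH
  Compare pos 1 ('c') with pos 3 ('e'): MISMATCH
Result: not a palindrome

0


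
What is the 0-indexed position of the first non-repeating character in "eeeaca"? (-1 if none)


Input: eeeaca
Character frequencies:
  'a': 2
  'c': 1
  'e': 3
Scanning left to right for freq == 1:
  Position 0 ('e'): freq=3, skip
  Position 1 ('e'): freq=3, skip
  Position 2 ('e'): freq=3, skip
  Position 3 ('a'): freq=2, skip
  Position 4 ('c'): unique! => answer = 4

4


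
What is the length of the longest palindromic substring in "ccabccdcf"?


Input: "ccabccdcf"
Checking substrings for palindromes:
  [5:8] "cdc" (len 3) => palindrome
  [0:2] "cc" (len 2) => palindrome
  [4:6] "cc" (len 2) => palindrome
Longest palindromic substring: "cdc" with length 3

3


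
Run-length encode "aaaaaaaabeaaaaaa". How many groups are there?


Input: aaaaaaaabeaaaaaa
Scanning for consecutive runs:
  Group 1: 'a' x 8 (positions 0-7)
  Group 2: 'b' x 1 (positions 8-8)
  Group 3: 'e' x 1 (positions 9-9)
  Group 4: 'a' x 6 (positions 10-15)
Total groups: 4

4


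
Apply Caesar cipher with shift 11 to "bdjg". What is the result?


Caesar cipher: shift "bdjg" by 11
  'b' (pos 1) + 11 = pos 12 = 'm'
  'd' (pos 3) + 11 = pos 14 = 'o'
  'j' (pos 9) + 11 = pos 20 = 'u'
  'g' (pos 6) + 11 = pos 17 = 'r'
Result: mour

mour


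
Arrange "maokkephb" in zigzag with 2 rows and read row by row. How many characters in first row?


Zigzag "maokkephb" into 2 rows:
Placing characters:
  'm' => row 0
  'a' => row 1
  'o' => row 0
  'k' => row 1
  'k' => row 0
  'e' => row 1
  'p' => row 0
  'h' => row 1
  'b' => row 0
Rows:
  Row 0: "mokpb"
  Row 1: "akeh"
First row length: 5

5


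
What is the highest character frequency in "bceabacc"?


Input: bceabacc
Character counts:
  'a': 2
  'b': 2
  'c': 3
  'e': 1
Maximum frequency: 3

3


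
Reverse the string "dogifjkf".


Input: dogifjkf
Reading characters right to left:
  Position 7: 'f'
  Position 6: 'k'
  Position 5: 'j'
  Position 4: 'f'
  Position 3: 'i'
  Position 2: 'g'
  Position 1: 'o'
  Position 0: 'd'
Reversed: fkjfigod

fkjfigod


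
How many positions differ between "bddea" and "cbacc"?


Comparing "bddea" and "cbacc" position by position:
  Position 0: 'b' vs 'c' => DIFFER
  Position 1: 'd' vs 'b' => DIFFER
  Position 2: 'd' vs 'a' => DIFFER
  Position 3: 'e' vs 'c' => DIFFER
  Position 4: 'a' vs 'c' => DIFFER
Positions that differ: 5

5


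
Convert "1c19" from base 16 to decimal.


Input: "1c19" in base 16
Positional expansion:
  Digit '1' (value 1) x 16^3 = 4096
  Digit 'c' (value 12) x 16^2 = 3072
  Digit '1' (value 1) x 16^1 = 16
  Digit '9' (value 9) x 16^0 = 9
Sum = 7193

7193


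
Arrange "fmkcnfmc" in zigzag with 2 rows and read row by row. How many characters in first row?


Zigzag "fmkcnfmc" into 2 rows:
Placing characters:
  'f' => row 0
  'm' => row 1
  'k' => row 0
  'c' => row 1
  'n' => row 0
  'f' => row 1
  'm' => row 0
  'c' => row 1
Rows:
  Row 0: "fknm"
  Row 1: "mcfc"
First row length: 4

4


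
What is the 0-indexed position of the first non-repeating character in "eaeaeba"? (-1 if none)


Input: eaeaeba
Character frequencies:
  'a': 3
  'b': 1
  'e': 3
Scanning left to right for freq == 1:
  Position 0 ('e'): freq=3, skip
  Position 1 ('a'): freq=3, skip
  Position 2 ('e'): freq=3, skip
  Position 3 ('a'): freq=3, skip
  Position 4 ('e'): freq=3, skip
  Position 5 ('b'): unique! => answer = 5

5


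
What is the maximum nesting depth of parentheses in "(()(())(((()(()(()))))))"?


Input: "(()(())(((()(()(()))))))"
Tracking depth:
  Position 0 '(': depth becomes 1
  Position 1 '(': depth becomes 2
  Position 2 ')': depth becomes 1
  Position 3 '(': depth becomes 2
  Position 4 '(': depth becomes 3
  Position 5 ')': depth becomes 2
  Position 6 ')': depth becomes 1
  Position 7 '(': depth becomes 2
  Position 8 '(': depth becomes 3
  Position 9 '(': depth becomes 4
  Position 10 '(': depth becomes 5
  Position 11 ')': depth becomes 4
  Position 12 '(': depth becomes 5
  Position 13 '(': depth becomes 6
  Position 14 ')': depth becomes 5
  Position 15 '(': depth becomes 6
  Position 16 '(': depth becomes 7
  Position 17 ')': depth becomes 6
  Position 18 ')': depth becomes 5
  Position 19 ')': depth becomes 4
  Position 20 ')': depth becomes 3
  Position 21 ')': depth becomes 2
  Position 22 ')': depth becomes 1
  Position 23 ')': depth becomes 0
Maximum depth reached: 7

7


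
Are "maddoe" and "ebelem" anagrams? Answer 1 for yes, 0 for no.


Strings: "maddoe", "ebelem"
Sorted first:  addemo
Sorted second: beeelm
Differ at position 0: 'a' vs 'b' => not anagrams

0


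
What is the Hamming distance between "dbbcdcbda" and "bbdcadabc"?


Comparing "dbbcdcbda" and "bbdcadabc" position by position:
  Position 0: 'd' vs 'b' => differ
  Position 1: 'b' vs 'b' => same
  Position 2: 'b' vs 'd' => differ
  Position 3: 'c' vs 'c' => same
  Position 4: 'd' vs 'a' => differ
  Position 5: 'c' vs 'd' => differ
  Position 6: 'b' vs 'a' => differ
  Position 7: 'd' vs 'b' => differ
  Position 8: 'a' vs 'c' => differ
Total differences (Hamming distance): 7

7


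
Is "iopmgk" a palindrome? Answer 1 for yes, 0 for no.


Input: iopmgk
Reversed: kgmpoi
  Compare pos 0 ('i') with pos 5 ('k'): MISMATCH
  Compare pos 1 ('o') with pos 4 ('g'): MISMATCH
  Compare pos 2 ('p') with pos 3 ('m'): MISMATCH
Result: not a palindrome

0


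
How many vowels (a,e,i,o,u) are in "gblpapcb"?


Input: gblpapcb
Checking each character:
  'g' at position 0: consonant
  'b' at position 1: consonant
  'l' at position 2: consonant
  'p' at position 3: consonant
  'a' at position 4: vowel (running total: 1)
  'p' at position 5: consonant
  'c' at position 6: consonant
  'b' at position 7: consonant
Total vowels: 1

1


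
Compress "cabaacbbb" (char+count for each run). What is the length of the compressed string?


Input: cabaacbbb
Runs:
  'c' x 1 => "c1"
  'a' x 1 => "a1"
  'b' x 1 => "b1"
  'a' x 2 => "a2"
  'c' x 1 => "c1"
  'b' x 3 => "b3"
Compressed: "c1a1b1a2c1b3"
Compressed length: 12

12


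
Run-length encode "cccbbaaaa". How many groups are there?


Input: cccbbaaaa
Scanning for consecutive runs:
  Group 1: 'c' x 3 (positions 0-2)
  Group 2: 'b' x 2 (positions 3-4)
  Group 3: 'a' x 4 (positions 5-8)
Total groups: 3

3


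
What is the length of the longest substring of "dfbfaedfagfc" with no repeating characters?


Input: "dfbfaedfagfc"
Sliding window (track last position of each char):
  Position 0 ('d'): window [0,0] length 1 -- new best
  Position 1 ('f'): window [0,1] length 2 -- new best
  Position 2 ('b'): window [0,2] length 3 -- new best
  Position 3 ('f'): repeat (last at 1), move window start to 2
  Position 3 ('f'): window [2,3] length 2
  Position 4 ('a'): window [2,4] length 3
  Position 5 ('e'): window [2,5] length 4 -- new best
  Position 6 ('d'): window [2,6] length 5 -- new best
  Position 7 ('f'): repeat (last at 3), move window start to 4
  Position 7 ('f'): window [4,7] length 4
  Position 8 ('a'): repeat (last at 4), move window start to 5
  Position 8 ('a'): window [5,8] length 4
  Position 9 ('g'): window [5,9] length 5
  Position 10 ('f'): repeat (last at 7), move window start to 8
  Position 10 ('f'): window [8,10] length 3
  Position 11 ('c'): window [8,11] length 4
Longest substring with no repeats: "bfaed" with length 5

5


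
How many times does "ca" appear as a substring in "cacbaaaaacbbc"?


Searching for "ca" in "cacbaaaaacbbc"
Scanning each position:
  Position 0: "ca" => MATCH
  Position 1: "ac" => no
  Position 2: "cb" => no
  Position 3: "ba" => no
  Position 4: "aa" => no
  Position 5: "aa" => no
  Position 6: "aa" => no
  Position 7: "aa" => no
  Position 8: "ac" => no
  Position 9: "cb" => no
  Position 10: "bb" => no
  Position 11: "bc" => no
Total occurrences: 1

1


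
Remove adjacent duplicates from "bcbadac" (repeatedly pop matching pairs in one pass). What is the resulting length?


Input: bcbadac
Stack-based adjacent duplicate removal:
  Read 'b': push. Stack: b
  Read 'c': push. Stack: bc
  Read 'b': push. Stack: bcb
  Read 'a': push. Stack: bcba
  Read 'd': push. Stack: bcbad
  Read 'a': push. Stack: bcbada
  Read 'c': push. Stack: bcbadac
Final stack: "bcbadac" (length 7)

7


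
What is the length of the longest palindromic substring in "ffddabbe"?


Input: "ffddabbe"
Checking substrings for palindromes:
  [0:2] "ff" (len 2) => palindrome
  [2:4] "dd" (len 2) => palindrome
  [5:7] "bb" (len 2) => palindrome
Longest palindromic substring: "ff" with length 2

2


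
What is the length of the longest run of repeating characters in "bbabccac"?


Input: "bbabccac"
Scanning for longest run:
  Position 1 ('b'): continues run of 'b', length=2
  Position 2 ('a'): new char, reset run to 1
  Position 3 ('b'): new char, reset run to 1
  Position 4 ('c'): new char, reset run to 1
  Position 5 ('c'): continues run of 'c', length=2
  Position 6 ('a'): new char, reset run to 1
  Position 7 ('c'): new char, reset run to 1
Longest run: 'b' with length 2

2


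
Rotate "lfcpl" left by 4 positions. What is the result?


Input: "lfcpl", rotate left by 4
First 4 characters: "lfcp"
Remaining characters: "l"
Concatenate remaining + first: "l" + "lfcp" = "llfcp"

llfcp


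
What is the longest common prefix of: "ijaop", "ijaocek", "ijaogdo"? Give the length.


Words: ijaop, ijaocek, ijaogdo
  Position 0: all 'i' => match
  Position 1: all 'j' => match
  Position 2: all 'a' => match
  Position 3: all 'o' => match
  Position 4: ('p', 'c', 'g') => mismatch, stop
LCP = "ijao" (length 4)

4


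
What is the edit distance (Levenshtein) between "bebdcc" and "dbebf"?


Computing edit distance: "bebdcc" -> "dbebf"
DP table:
           d    b    e    b    f
      0    1    2    3    4    5
  b   1    1    1    2    3    4
  e   2    2    2    1    2    3
  b   3    3    2    2    1    2
  d   4    3    3    3    2    2
  c   5    4    4    4    3    3
  c   6    5    5    5    4    4
Edit distance = dp[6][5] = 4

4


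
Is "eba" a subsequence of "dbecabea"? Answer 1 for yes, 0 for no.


Check if "eba" is a subsequence of "dbecabea"
Greedy scan:
  Position 0 ('d'): no match needed
  Position 1 ('b'): no match needed
  Position 2 ('e'): matches sub[0] = 'e'
  Position 3 ('c'): no match needed
  Position 4 ('a'): no match needed
  Position 5 ('b'): matches sub[1] = 'b'
  Position 6 ('e'): no match needed
  Position 7 ('a'): matches sub[2] = 'a'
All 3 characters matched => is a subsequence

1


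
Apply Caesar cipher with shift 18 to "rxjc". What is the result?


Caesar cipher: shift "rxjc" by 18
  'r' (pos 17) + 18 = pos 9 = 'j'
  'x' (pos 23) + 18 = pos 15 = 'p'
  'j' (pos 9) + 18 = pos 1 = 'b'
  'c' (pos 2) + 18 = pos 20 = 'u'
Result: jpbu

jpbu


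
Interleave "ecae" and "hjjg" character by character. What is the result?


Interleaving "ecae" and "hjjg":
  Position 0: 'e' from first, 'h' from second => "eh"
  Position 1: 'c' from first, 'j' from second => "cj"
  Position 2: 'a' from first, 'j' from second => "aj"
  Position 3: 'e' from first, 'g' from second => "eg"
Result: ehcjajeg

ehcjajeg


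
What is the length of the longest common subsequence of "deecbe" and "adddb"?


LCS of "deecbe" and "adddb"
DP table:
           a    d    d    d    b
      0    0    0    0    0    0
  d   0    0    1    1    1    1
  e   0    0    1    1    1    1
  e   0    0    1    1    1    1
  c   0    0    1    1    1    1
  b   0    0    1    1    1    2
  e   0    0    1    1    1    2
LCS length = dp[6][5] = 2

2


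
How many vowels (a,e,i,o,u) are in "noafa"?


Input: noafa
Checking each character:
  'n' at position 0: consonant
  'o' at position 1: vowel (running total: 1)
  'a' at position 2: vowel (running total: 2)
  'f' at position 3: consonant
  'a' at position 4: vowel (running total: 3)
Total vowels: 3

3


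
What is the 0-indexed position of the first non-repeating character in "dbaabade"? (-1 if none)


Input: dbaabade
Character frequencies:
  'a': 3
  'b': 2
  'd': 2
  'e': 1
Scanning left to right for freq == 1:
  Position 0 ('d'): freq=2, skip
  Position 1 ('b'): freq=2, skip
  Position 2 ('a'): freq=3, skip
  Position 3 ('a'): freq=3, skip
  Position 4 ('b'): freq=2, skip
  Position 5 ('a'): freq=3, skip
  Position 6 ('d'): freq=2, skip
  Position 7 ('e'): unique! => answer = 7

7


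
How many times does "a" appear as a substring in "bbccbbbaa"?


Searching for "a" in "bbccbbbaa"
Scanning each position:
  Position 0: "b" => no
  Position 1: "b" => no
  Position 2: "c" => no
  Position 3: "c" => no
  Position 4: "b" => no
  Position 5: "b" => no
  Position 6: "b" => no
  Position 7: "a" => MATCH
  Position 8: "a" => MATCH
Total occurrences: 2

2


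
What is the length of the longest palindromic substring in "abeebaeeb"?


Input: "abeebaeeb"
Checking substrings for palindromes:
  [0:6] "abeeba" (len 6) => palindrome
  [1:5] "beeb" (len 4) => palindrome
  [2:4] "ee" (len 2) => palindrome
  [6:8] "ee" (len 2) => palindrome
Longest palindromic substring: "abeeba" with length 6

6


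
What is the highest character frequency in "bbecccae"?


Input: bbecccae
Character counts:
  'a': 1
  'b': 2
  'c': 3
  'e': 2
Maximum frequency: 3

3


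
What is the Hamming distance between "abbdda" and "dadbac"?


Comparing "abbdda" and "dadbac" position by position:
  Position 0: 'a' vs 'd' => differ
  Position 1: 'b' vs 'a' => differ
  Position 2: 'b' vs 'd' => differ
  Position 3: 'd' vs 'b' => differ
  Position 4: 'd' vs 'a' => differ
  Position 5: 'a' vs 'c' => differ
Total differences (Hamming distance): 6

6


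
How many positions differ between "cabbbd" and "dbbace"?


Comparing "cabbbd" and "dbbace" position by position:
  Position 0: 'c' vs 'd' => DIFFER
  Position 1: 'a' vs 'b' => DIFFER
  Position 2: 'b' vs 'b' => same
  Position 3: 'b' vs 'a' => DIFFER
  Position 4: 'b' vs 'c' => DIFFER
  Position 5: 'd' vs 'e' => DIFFER
Positions that differ: 5

5


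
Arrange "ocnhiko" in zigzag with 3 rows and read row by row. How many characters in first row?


Zigzag "ocnhiko" into 3 rows:
Placing characters:
  'o' => row 0
  'c' => row 1
  'n' => row 2
  'h' => row 1
  'i' => row 0
  'k' => row 1
  'o' => row 2
Rows:
  Row 0: "oi"
  Row 1: "chk"
  Row 2: "no"
First row length: 2

2


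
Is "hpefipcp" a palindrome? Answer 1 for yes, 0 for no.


Input: hpefipcp
Reversed: pcpifeph
  Compare pos 0 ('h') with pos 7 ('p'): MISMATCH
  Compare pos 1 ('p') with pos 6 ('c'): MISMATCH
  Compare pos 2 ('e') with pos 5 ('p'): MISMATCH
  Compare pos 3 ('f') with pos 4 ('i'): MISMATCH
Result: not a palindrome

0


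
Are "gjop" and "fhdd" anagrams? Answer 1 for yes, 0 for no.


Strings: "gjop", "fhdd"
Sorted first:  gjop
Sorted second: ddfh
Differ at position 0: 'g' vs 'd' => not anagrams

0


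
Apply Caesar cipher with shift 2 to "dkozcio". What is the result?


Caesar cipher: shift "dkozcio" by 2
  'd' (pos 3) + 2 = pos 5 = 'f'
  'k' (pos 10) + 2 = pos 12 = 'm'
  'o' (pos 14) + 2 = pos 16 = 'q'
  'z' (pos 25) + 2 = pos 1 = 'b'
  'c' (pos 2) + 2 = pos 4 = 'e'
  'i' (pos 8) + 2 = pos 10 = 'k'
  'o' (pos 14) + 2 = pos 16 = 'q'
Result: fmqbekq

fmqbekq


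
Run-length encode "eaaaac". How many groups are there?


Input: eaaaac
Scanning for consecutive runs:
  Group 1: 'e' x 1 (positions 0-0)
  Group 2: 'a' x 4 (positions 1-4)
  Group 3: 'c' x 1 (positions 5-5)
Total groups: 3

3


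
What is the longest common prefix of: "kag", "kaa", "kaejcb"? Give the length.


Words: kag, kaa, kaejcb
  Position 0: all 'k' => match
  Position 1: all 'a' => match
  Position 2: ('g', 'a', 'e') => mismatch, stop
LCP = "ka" (length 2)

2


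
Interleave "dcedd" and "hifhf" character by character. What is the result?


Interleaving "dcedd" and "hifhf":
  Position 0: 'd' from first, 'h' from second => "dh"
  Position 1: 'c' from first, 'i' from second => "ci"
  Position 2: 'e' from first, 'f' from second => "ef"
  Position 3: 'd' from first, 'h' from second => "dh"
  Position 4: 'd' from first, 'f' from second => "df"
Result: dhciefdhdf

dhciefdhdf


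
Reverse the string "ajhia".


Input: ajhia
Reading characters right to left:
  Position 4: 'a'
  Position 3: 'i'
  Position 2: 'h'
  Position 1: 'j'
  Position 0: 'a'
Reversed: aihja

aihja


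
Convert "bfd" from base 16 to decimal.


Input: "bfd" in base 16
Positional expansion:
  Digit 'b' (value 11) x 16^2 = 2816
  Digit 'f' (value 15) x 16^1 = 240
  Digit 'd' (value 13) x 16^0 = 13
Sum = 3069

3069


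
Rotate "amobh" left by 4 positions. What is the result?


Input: "amobh", rotate left by 4
First 4 characters: "amob"
Remaining characters: "h"
Concatenate remaining + first: "h" + "amob" = "hamob"

hamob


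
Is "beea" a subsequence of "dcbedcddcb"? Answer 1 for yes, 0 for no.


Check if "beea" is a subsequence of "dcbedcddcb"
Greedy scan:
  Position 0 ('d'): no match needed
  Position 1 ('c'): no match needed
  Position 2 ('b'): matches sub[0] = 'b'
  Position 3 ('e'): matches sub[1] = 'e'
  Position 4 ('d'): no match needed
  Position 5 ('c'): no match needed
  Position 6 ('d'): no match needed
  Position 7 ('d'): no match needed
  Position 8 ('c'): no match needed
  Position 9 ('b'): no match needed
Only matched 2/4 characters => not a subsequence

0


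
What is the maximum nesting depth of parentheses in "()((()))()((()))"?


Input: "()((()))()((()))"
Tracking depth:
  Position 0 '(': depth becomes 1
  Position 1 ')': depth becomes 0
  Position 2 '(': depth becomes 1
  Position 3 '(': depth becomes 2
  Position 4 '(': depth becomes 3
  Position 5 ')': depth becomes 2
  Position 6 ')': depth becomes 1
  Position 7 ')': depth becomes 0
  Position 8 '(': depth becomes 1
  Position 9 ')': depth becomes 0
  Position 10 '(': depth becomes 1
  Position 11 '(': depth becomes 2
  Position 12 '(': depth becomes 3
  Position 13 ')': depth becomes 2
  Position 14 ')': depth becomes 1
  Position 15 ')': depth becomes 0
Maximum depth reached: 3

3


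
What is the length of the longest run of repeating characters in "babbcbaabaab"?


Input: "babbcbaabaab"
Scanning for longest run:
  Position 1 ('a'): new char, reset run to 1
  Position 2 ('b'): new char, reset run to 1
  Position 3 ('b'): continues run of 'b', length=2
  Position 4 ('c'): new char, reset run to 1
  Position 5 ('b'): new char, reset run to 1
  Position 6 ('a'): new char, reset run to 1
  Position 7 ('a'): continues run of 'a', length=2
  Position 8 ('b'): new char, reset run to 1
  Position 9 ('a'): new char, reset run to 1
  Position 10 ('a'): continues run of 'a', length=2
  Position 11 ('b'): new char, reset run to 1
Longest run: 'b' with length 2

2


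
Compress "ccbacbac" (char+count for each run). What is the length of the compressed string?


Input: ccbacbac
Runs:
  'c' x 2 => "c2"
  'b' x 1 => "b1"
  'a' x 1 => "a1"
  'c' x 1 => "c1"
  'b' x 1 => "b1"
  'a' x 1 => "a1"
  'c' x 1 => "c1"
Compressed: "c2b1a1c1b1a1c1"
Compressed length: 14

14


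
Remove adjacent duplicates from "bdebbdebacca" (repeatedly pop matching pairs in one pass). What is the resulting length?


Input: bdebbdebacca
Stack-based adjacent duplicate removal:
  Read 'b': push. Stack: b
  Read 'd': push. Stack: bd
  Read 'e': push. Stack: bde
  Read 'b': push. Stack: bdeb
  Read 'b': matches stack top 'b' => pop. Stack: bde
  Read 'd': push. Stack: bded
  Read 'e': push. Stack: bdede
  Read 'b': push. Stack: bdedeb
  Read 'a': push. Stack: bdedeba
  Read 'c': push. Stack: bdedebac
  Read 'c': matches stack top 'c' => pop. Stack: bdedeba
  Read 'a': matches stack top 'a' => pop. Stack: bdedeb
Final stack: "bdedeb" (length 6)

6
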